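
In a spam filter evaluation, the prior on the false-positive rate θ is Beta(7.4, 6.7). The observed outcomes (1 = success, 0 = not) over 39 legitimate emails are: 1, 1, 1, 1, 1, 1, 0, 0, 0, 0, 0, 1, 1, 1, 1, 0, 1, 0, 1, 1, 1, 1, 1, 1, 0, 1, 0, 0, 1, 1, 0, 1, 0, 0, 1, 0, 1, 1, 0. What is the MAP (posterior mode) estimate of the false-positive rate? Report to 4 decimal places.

0.5949

The Beta prior is conjugate to a Binomial/Bernoulli likelihood; the update adds successes to α and failures to β.
Posterior: Beta(α+k, β+n−k) = Beta(7.4+24, 6.7+15) = Beta(31.4, 21.7).
Mode of Beta(a,b) for a,b>1 is (a−1)/(a+b−2) = 30.4/51.1 = 0.5949.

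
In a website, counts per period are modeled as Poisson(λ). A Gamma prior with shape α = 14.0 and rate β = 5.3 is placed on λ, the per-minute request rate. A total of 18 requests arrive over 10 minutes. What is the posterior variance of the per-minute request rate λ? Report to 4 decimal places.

With a Gamma(shape α, rate β) prior, the Poisson likelihood is conjugate: the posterior is Gamma(α + ΣXᵢ, β + n).
Posterior: Gamma(α+S, β+n) = Gamma(14.0+18, 5.3+10) = Gamma(32.0, 15.3).
Var = α/β² = 32.0/15.3² = 0.1367.

0.1367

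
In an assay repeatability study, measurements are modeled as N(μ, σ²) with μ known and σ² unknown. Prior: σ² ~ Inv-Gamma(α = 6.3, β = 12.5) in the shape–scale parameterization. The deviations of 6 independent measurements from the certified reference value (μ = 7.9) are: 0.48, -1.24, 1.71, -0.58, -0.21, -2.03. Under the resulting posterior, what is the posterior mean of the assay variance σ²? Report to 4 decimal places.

2.0598

With known mean μ and an Inverse-Gamma(α, β) prior on σ², the Normal likelihood is conjugate: posterior is Inv-Gamma(α + n/2, β + Σ(xᵢ−μ)²/2).
Σ(xᵢ−μ)² = (0.48)² + (-1.24)² + (1.71)² + (-0.58)² + (-0.21)² + (-2.03)² = 9.1935.
Posterior: Inv-Gamma(6.3 + 6/2, 12.5 + 9.1935/2) = Inv-Gamma(9.30, 17.09675).
E[σ²|data] = β/(α−1) = 17.09675/8.30 = 2.0598.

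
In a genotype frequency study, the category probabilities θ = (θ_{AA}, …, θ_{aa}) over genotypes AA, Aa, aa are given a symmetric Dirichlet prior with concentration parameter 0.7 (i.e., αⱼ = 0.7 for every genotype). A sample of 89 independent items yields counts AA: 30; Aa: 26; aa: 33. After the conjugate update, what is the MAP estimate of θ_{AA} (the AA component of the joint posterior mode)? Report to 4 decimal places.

The Dirichlet prior is conjugate to the Multinomial likelihood: each posterior αⱼ = prior αⱼ + observed count nⱼ.
Posterior concentration: (30.7, 26.7, 33.7), total = 91.1.
Joint mode component: (α_{AA}−1)/(Σα−K) = 29.7/88.1 = 0.3371.

0.3371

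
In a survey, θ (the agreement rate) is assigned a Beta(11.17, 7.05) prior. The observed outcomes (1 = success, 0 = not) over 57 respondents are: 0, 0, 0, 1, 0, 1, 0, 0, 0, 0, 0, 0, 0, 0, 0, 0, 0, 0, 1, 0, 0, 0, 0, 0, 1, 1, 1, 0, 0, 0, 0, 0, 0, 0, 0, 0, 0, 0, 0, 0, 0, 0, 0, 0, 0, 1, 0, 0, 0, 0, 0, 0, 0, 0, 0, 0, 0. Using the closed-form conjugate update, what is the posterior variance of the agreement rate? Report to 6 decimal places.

0.002404

The Beta prior is conjugate to a Binomial/Bernoulli likelihood; the update adds successes to α and failures to β.
Posterior: Beta(α+k, β+n−k) = Beta(11.17+7, 7.05+50) = Beta(18.17, 57.05).
Var = αβ/((α+β)²(α+β+1)) = 18.17·57.05/(75.22²·76.22) = 0.002404.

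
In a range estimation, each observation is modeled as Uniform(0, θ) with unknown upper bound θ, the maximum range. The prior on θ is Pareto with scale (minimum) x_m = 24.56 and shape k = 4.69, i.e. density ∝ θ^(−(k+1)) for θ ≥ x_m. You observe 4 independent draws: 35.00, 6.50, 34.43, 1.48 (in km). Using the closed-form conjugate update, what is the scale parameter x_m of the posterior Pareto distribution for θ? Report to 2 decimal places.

35.00

A Pareto(scale x_m, shape k) prior on the upper bound θ of Uniform(0, θ) is conjugate: posterior is Pareto(max(x_m, max xᵢ), k + n).
Sample maximum = 35.00; prior scale x_m = 24.56 → posterior scale = max = 35.00.
Posterior shape = 4.69 + 4 = 8.69.
Posterior scale x_m = 35.00.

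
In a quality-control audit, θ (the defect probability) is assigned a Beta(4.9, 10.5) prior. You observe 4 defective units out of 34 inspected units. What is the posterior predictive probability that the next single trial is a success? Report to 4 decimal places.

0.1802

The Beta prior is conjugate to a Binomial/Bernoulli likelihood; the update adds successes to α and failures to β.
Posterior: Beta(α+k, β+n−k) = Beta(4.9+4, 10.5+30) = Beta(8.9, 40.5).
For a single future Bernoulli trial, P(success | data) = α/(α+β) = 0.1802.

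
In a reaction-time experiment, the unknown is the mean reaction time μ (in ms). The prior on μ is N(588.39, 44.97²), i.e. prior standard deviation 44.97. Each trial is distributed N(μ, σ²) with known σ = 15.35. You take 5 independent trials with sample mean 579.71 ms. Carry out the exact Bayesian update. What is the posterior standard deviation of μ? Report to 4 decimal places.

6.7861

For Normal data with known variance σ², a Normal(μ₀, σ₀²) prior on μ is conjugate. Posterior precision = 1/σ₀² + n/σ²; posterior mean is the precision-weighted average of μ₀ and x̄.
σ₀² = 44.97² = 2022.3009, σ² = 15.35² = 235.6225; σ² + n·σ₀² = 235.6225 + 5·2022.3009 = 10347.127.
Posterior precision = 1/σ₀² + n/σ² = 1/2022.3009 + 5/235.6225 = (σ² + n·σ₀²)/(σ₀²σ²) = 10347.127/(2022.3009·235.6225); posterior variance σₙ² = σ₀²σ²/(σ² + n·σ₀²) = 2022.3009·235.6225/10347.127 = 46.051391.
Posterior SD = √σₙ² = √(2022.3009·235.6225/10347.127) = 6.7861.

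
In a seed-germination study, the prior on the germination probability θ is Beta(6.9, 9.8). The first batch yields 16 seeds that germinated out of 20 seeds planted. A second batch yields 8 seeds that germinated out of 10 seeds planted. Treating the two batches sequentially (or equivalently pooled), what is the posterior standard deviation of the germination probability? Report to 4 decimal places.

0.0685

The Beta prior is conjugate to a Binomial/Bernoulli likelihood; the update adds successes to α and failures to β.
After batch 1: Beta(6.9+16, 9.8+4) = Beta(22.9, 13.8).
After batch 2: Beta(22.9+8, 13.8+2) = Beta(30.9, 15.8).
Var = αβ/((α+β)²(α+β+1)) = 30.9·15.8/(46.7²·47.7) = 0.00469314; SD = √0.00469314 = 0.0685.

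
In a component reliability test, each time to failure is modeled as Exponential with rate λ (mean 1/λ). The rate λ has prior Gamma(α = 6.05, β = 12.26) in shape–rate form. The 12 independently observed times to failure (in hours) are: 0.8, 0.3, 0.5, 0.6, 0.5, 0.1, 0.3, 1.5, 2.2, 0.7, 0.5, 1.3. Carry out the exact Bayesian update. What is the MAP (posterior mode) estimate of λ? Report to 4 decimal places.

0.7908

With a Gamma(shape α, rate β) prior on the exponential rate λ, the posterior after n observations with total T = Σxᵢ is Gamma(α+n, β+T).
Sum of observations T = 9.3 hours; n = 12.
Posterior: Gamma(6.05+12, 12.26+9.3) = Gamma(18.05, 21.56).
Mode = (α−1)/β = 0.7908.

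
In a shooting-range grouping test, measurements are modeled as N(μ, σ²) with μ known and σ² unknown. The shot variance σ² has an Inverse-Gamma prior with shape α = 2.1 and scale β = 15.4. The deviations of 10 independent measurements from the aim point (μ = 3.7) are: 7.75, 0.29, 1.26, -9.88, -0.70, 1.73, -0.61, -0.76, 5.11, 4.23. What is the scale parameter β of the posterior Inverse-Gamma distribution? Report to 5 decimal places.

119.29310

With known mean μ and an Inverse-Gamma(α, β) prior on σ², the Normal likelihood is conjugate: posterior is Inv-Gamma(α + n/2, β + Σ(xᵢ−μ)²/2).
Σ(xᵢ−μ)² = (7.75)² + (0.29)² + (1.26)² + (-9.88)² + (-0.70)² + (1.73)² + (-0.61)² + (-0.76)² + (5.11)² + (4.23)² = 207.7862.
Posterior: Inv-Gamma(2.1 + 10/2, 15.4 + 207.7862/2) = Inv-Gamma(7.10, 119.29310).
Posterior β = 119.29310.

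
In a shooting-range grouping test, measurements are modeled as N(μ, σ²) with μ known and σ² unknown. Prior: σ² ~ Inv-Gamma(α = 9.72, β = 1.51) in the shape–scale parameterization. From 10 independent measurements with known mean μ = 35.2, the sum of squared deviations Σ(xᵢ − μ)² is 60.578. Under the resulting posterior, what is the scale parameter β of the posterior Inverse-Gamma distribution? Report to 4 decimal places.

31.7990

With known mean μ and an Inverse-Gamma(α, β) prior on σ², the Normal likelihood is conjugate: posterior is Inv-Gamma(α + n/2, β + Σ(xᵢ−μ)²/2).
Posterior: Inv-Gamma(9.72 + 10/2, 1.51 + 60.578/2) = Inv-Gamma(14.72, 31.7990).
Posterior β = 31.7990.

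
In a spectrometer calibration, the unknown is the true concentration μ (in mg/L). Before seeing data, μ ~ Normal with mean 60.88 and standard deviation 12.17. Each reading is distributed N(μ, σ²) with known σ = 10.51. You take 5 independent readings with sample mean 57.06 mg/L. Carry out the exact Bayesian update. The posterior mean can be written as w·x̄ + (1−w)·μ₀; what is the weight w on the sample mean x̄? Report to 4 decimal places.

For Normal data with known variance σ², a Normal(μ₀, σ₀²) prior on μ is conjugate. Posterior precision = 1/σ₀² + n/σ²; posterior mean is the precision-weighted average of μ₀ and x̄.
σ₀² = 12.17² = 148.1089, σ² = 10.51² = 110.4601. Prior precision 1/σ₀² = 1/148.1089; data precision n/σ² = 5/110.4601.
w = (n/σ²)/(1/σ₀² + n/σ²) = n·σ₀²/(σ² + n·σ₀²) = 5·148.1089/(110.4601 + 5·148.1089) = 740.5445/851.0046 = 0.8702.

0.8702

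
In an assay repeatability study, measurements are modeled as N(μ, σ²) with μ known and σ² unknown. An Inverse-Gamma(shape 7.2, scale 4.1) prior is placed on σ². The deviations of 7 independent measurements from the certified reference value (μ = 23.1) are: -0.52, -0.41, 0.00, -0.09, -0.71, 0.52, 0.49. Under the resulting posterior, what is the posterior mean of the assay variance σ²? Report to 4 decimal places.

With known mean μ and an Inverse-Gamma(α, β) prior on σ², the Normal likelihood is conjugate: posterior is Inv-Gamma(α + n/2, β + Σ(xᵢ−μ)²/2).
Σ(xᵢ−μ)² = (-0.52)² + (-0.41)² + (0.00)² + (-0.09)² + (-0.71)² + (0.52)² + (0.49)² = 1.4612.
Posterior: Inv-Gamma(7.2 + 7/2, 4.1 + 1.4612/2) = Inv-Gamma(10.70, 4.83060).
E[σ²|data] = β/(α−1) = 4.83060/9.70 = 0.4980.

0.4980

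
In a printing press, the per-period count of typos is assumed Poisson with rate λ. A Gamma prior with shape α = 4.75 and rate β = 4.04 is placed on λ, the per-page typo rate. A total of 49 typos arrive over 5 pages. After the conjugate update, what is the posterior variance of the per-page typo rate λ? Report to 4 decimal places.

0.6577

With a Gamma(shape α, rate β) prior, the Poisson likelihood is conjugate: the posterior is Gamma(α + ΣXᵢ, β + n).
Posterior: Gamma(α+S, β+n) = Gamma(4.75+49, 4.04+5) = Gamma(53.75, 9.04).
Var = α/β² = 53.75/9.04² = 0.6577.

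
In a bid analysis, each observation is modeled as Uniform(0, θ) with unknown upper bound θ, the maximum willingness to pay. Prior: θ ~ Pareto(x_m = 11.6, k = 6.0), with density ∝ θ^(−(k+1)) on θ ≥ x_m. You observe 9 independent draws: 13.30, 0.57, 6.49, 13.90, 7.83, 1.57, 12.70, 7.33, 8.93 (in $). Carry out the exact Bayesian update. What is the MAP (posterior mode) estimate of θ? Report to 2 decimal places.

A Pareto(scale x_m, shape k) prior on the upper bound θ of Uniform(0, θ) is conjugate: posterior is Pareto(max(x_m, max xᵢ), k + n).
Sample maximum = 13.90; prior scale x_m = 11.6 → posterior scale = max = 13.90.
Posterior shape = 6.0 + 9 = 15.0.
The Pareto density is decreasing on [x_m, ∞), so the mode is x_m = 13.90.

13.90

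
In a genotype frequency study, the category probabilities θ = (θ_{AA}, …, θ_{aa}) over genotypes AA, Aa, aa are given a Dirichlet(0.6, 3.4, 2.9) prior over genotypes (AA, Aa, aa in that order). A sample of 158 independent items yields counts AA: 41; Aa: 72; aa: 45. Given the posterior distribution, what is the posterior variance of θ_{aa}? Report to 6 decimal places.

The Dirichlet prior is conjugate to the Multinomial likelihood: each posterior αⱼ = prior αⱼ + observed count nⱼ.
Posterior concentration: (41.6, 75.4, 47.9), total = 164.9.
Var[θ_j] = α_j(Σα−α_j)/((Σα)²(Σα+1)) = 47.9·117.0/(164.9²·165.9) = 0.001242.

0.001242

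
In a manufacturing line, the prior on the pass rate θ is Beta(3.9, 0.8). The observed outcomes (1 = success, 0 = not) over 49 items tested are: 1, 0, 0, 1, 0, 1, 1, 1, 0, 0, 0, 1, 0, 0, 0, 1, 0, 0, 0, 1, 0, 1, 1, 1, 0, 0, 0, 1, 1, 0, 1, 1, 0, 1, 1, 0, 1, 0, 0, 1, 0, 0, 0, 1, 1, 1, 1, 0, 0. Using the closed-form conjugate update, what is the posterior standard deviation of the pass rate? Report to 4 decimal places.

The Beta prior is conjugate to a Binomial/Bernoulli likelihood; the update adds successes to α and failures to β.
Posterior: Beta(α+k, β+n−k) = Beta(3.9+23, 0.8+26) = Beta(26.9, 26.8).
Var = αβ/((α+β)²(α+β+1)) = 26.9·26.8/(53.7²·54.7) = 0.00457037; SD = √0.00457037 = 0.0676.

0.0676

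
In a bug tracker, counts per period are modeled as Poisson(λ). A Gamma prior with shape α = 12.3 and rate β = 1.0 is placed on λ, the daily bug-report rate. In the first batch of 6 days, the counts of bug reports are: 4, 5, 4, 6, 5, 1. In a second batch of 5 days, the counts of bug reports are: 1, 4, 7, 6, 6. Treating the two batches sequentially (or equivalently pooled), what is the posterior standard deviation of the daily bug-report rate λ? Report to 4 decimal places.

With a Gamma(shape α, rate β) prior, the Poisson likelihood is conjugate: the posterior is Gamma(α + ΣXᵢ, β + n).
Batch 1: sum of counts S = 25 over n = 6 days.
After batch 1: Gamma(α+S, β+n) = Gamma(12.3+25, 1.0+6) = Gamma(37.3, 7.0).
Batch 2: sum of counts S = 24 over n = 5 days.
After batch 2: Gamma(α+S, β+n) = Gamma(37.3+24, 7.0+5) = Gamma(61.3, 12.0).
SD = √α/β = √61.3/12.0 = 0.6525.

0.6525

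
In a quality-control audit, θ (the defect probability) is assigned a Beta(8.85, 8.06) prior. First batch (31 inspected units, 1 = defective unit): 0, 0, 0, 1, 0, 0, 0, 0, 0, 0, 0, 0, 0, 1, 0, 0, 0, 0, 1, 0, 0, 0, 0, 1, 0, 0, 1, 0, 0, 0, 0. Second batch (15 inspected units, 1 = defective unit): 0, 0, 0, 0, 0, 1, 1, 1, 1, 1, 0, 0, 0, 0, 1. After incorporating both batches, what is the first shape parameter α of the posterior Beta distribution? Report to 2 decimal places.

The Beta prior is conjugate to a Binomial/Bernoulli likelihood; the update adds successes to α and failures to β.
After batch 1: Beta(8.85+5, 8.06+26) = Beta(13.85, 34.06).
After batch 2: Beta(13.85+6, 34.06+9) = Beta(19.85, 43.06).
Posterior α = 19.85.

19.85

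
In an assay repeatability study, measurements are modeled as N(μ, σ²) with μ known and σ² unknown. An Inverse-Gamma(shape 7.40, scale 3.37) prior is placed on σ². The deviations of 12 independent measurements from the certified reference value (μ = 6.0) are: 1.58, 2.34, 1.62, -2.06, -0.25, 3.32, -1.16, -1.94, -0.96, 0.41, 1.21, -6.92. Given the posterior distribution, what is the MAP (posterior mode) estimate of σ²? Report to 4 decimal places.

With known mean μ and an Inverse-Gamma(α, β) prior on σ², the Normal likelihood is conjugate: posterior is Inv-Gamma(α + n/2, β + Σ(xᵢ−μ)²/2).
Σ(xᵢ−μ)² = (1.58)² + (2.34)² + (1.62)² + (-2.06)² + (-0.25)² + (3.32)² + (-1.16)² + (-1.94)² + (-0.96)² + (0.41)² + (1.21)² + (-6.92)² = 81.4743.
Posterior: Inv-Gamma(7.40 + 12/2, 3.37 + 81.4743/2) = Inv-Gamma(13.40, 44.10715).
Mode = β/(α+1) = 44.10715/14.40 = 3.0630.

3.0630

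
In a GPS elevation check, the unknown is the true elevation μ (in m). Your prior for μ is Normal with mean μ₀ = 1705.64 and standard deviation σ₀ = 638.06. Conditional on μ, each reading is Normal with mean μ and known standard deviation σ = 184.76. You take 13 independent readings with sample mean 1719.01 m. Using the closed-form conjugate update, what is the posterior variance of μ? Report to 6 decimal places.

2609.038069

For Normal data with known variance σ², a Normal(μ₀, σ₀²) prior on μ is conjugate. Posterior precision = 1/σ₀² + n/σ²; posterior mean is the precision-weighted average of μ₀ and x̄.
σ₀² = 638.06² = 407120.5636, σ² = 184.76² = 34136.2576; σ² + n·σ₀² = 34136.2576 + 13·407120.5636 = 5326703.5844.
Posterior precision = 1/σ₀² + n/σ² = 1/407120.5636 + 13/34136.2576 = (σ² + n·σ₀²)/(σ₀²σ²) = 5326703.5844/(407120.5636·34136.2576); posterior variance σₙ² = σ₀²σ²/(σ² + n·σ₀²) = 407120.5636·34136.2576/5326703.5844 = 2609.038069.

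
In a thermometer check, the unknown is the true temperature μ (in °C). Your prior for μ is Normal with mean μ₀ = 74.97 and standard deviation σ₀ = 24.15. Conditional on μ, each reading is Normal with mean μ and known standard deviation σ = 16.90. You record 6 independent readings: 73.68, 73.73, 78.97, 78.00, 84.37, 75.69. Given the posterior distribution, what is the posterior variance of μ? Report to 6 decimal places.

For Normal data with known variance σ², a Normal(μ₀, σ₀²) prior on μ is conjugate. Posterior precision = 1/σ₀² + n/σ²; posterior mean is the precision-weighted average of μ₀ and x̄.
σ₀² = 24.15² = 583.2225, σ² = 16.90² = 285.61; σ² + n·σ₀² = 285.61 + 6·583.2225 = 3784.945.
Posterior precision = 1/σ₀² + n/σ² = 1/583.2225 + 6/285.61 = (σ² + n·σ₀²)/(σ₀²σ²) = 3784.945/(583.2225·285.61); posterior variance σₙ² = σ₀²σ²/(σ² + n·σ₀²) = 583.2225·285.61/3784.945 = 44.009669.

44.009669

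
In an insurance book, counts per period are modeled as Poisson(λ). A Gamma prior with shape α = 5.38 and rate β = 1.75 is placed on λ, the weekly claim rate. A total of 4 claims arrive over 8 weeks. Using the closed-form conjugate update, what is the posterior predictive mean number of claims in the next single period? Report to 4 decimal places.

With a Gamma(shape α, rate β) prior, the Poisson likelihood is conjugate: the posterior is Gamma(α + ΣXᵢ, β + n).
Posterior: Gamma(α+S, β+n) = Gamma(5.38+4, 1.75+8) = Gamma(9.38, 9.75).
The predictive distribution for one future period is NegBinom with mean α/β = 0.9621.

0.9621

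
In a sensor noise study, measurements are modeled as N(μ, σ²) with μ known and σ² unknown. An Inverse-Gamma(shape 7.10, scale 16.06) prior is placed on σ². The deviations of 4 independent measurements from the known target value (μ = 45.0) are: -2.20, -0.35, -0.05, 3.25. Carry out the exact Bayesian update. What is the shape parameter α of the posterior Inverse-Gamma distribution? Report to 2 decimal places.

With known mean μ and an Inverse-Gamma(α, β) prior on σ², the Normal likelihood is conjugate: posterior is Inv-Gamma(α + n/2, β + Σ(xᵢ−μ)²/2).
Σ(xᵢ−μ)² = (-2.20)² + (-0.35)² + (-0.05)² + (3.25)² = 15.5275.
Posterior: Inv-Gamma(7.10 + 4/2, 16.06 + 15.5275/2) = Inv-Gamma(9.10, 23.82375).
Posterior α = 9.10.

9.10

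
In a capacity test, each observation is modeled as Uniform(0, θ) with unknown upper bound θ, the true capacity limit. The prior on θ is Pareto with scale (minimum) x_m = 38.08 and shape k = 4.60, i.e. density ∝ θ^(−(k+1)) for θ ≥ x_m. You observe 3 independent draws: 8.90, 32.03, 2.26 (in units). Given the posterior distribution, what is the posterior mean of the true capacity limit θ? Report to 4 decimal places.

A Pareto(scale x_m, shape k) prior on the upper bound θ of Uniform(0, θ) is conjugate: posterior is Pareto(max(x_m, max xᵢ), k + n).
Sample maximum = 32.03; prior scale x_m = 38.08 → posterior scale = max = 38.08.
Posterior shape = 4.60 + 3 = 7.60.
E[θ|data] = k·x_m/(k−1) = 7.60·38.08/6.60 = 43.8497.

43.8497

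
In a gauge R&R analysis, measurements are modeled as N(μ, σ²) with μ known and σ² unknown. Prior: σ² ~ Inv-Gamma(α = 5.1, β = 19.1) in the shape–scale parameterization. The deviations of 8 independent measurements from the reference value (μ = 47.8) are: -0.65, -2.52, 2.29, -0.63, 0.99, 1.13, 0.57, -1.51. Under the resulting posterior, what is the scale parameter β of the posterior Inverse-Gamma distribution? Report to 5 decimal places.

27.73795

With known mean μ and an Inverse-Gamma(α, β) prior on σ², the Normal likelihood is conjugate: posterior is Inv-Gamma(α + n/2, β + Σ(xᵢ−μ)²/2).
Σ(xᵢ−μ)² = (-0.65)² + (-2.52)² + (2.29)² + (-0.63)² + (0.99)² + (1.13)² + (0.57)² + (-1.51)² = 17.2759.
Posterior: Inv-Gamma(5.1 + 8/2, 19.1 + 17.2759/2) = Inv-Gamma(9.10, 27.73795).
Posterior β = 27.73795.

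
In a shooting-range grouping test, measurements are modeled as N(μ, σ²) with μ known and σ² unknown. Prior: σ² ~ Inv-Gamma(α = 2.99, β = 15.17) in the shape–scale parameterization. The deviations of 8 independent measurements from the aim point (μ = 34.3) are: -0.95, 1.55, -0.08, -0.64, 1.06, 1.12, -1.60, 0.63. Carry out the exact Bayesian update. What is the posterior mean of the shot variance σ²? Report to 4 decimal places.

With known mean μ and an Inverse-Gamma(α, β) prior on σ², the Normal likelihood is conjugate: posterior is Inv-Gamma(α + n/2, β + Σ(xᵢ−μ)²/2).
Σ(xᵢ−μ)² = (-0.95)² + (1.55)² + (-0.08)² + (-0.64)² + (1.06)² + (1.12)² + (-1.60)² + (0.63)² = 9.0559.
Posterior: Inv-Gamma(2.99 + 8/2, 15.17 + 9.0559/2) = Inv-Gamma(6.99, 19.69795).
E[σ²|data] = β/(α−1) = 19.69795/5.99 = 3.2885.

3.2885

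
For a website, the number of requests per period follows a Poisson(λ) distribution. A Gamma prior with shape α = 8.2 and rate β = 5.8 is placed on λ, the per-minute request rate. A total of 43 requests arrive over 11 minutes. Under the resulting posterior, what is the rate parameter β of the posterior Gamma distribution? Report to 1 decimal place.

16.8

With a Gamma(shape α, rate β) prior, the Poisson likelihood is conjugate: the posterior is Gamma(α + ΣXᵢ, β + n).
Posterior: Gamma(α+S, β+n) = Gamma(8.2+43, 5.8+11) = Gamma(51.2, 16.8).
Posterior β = 16.8.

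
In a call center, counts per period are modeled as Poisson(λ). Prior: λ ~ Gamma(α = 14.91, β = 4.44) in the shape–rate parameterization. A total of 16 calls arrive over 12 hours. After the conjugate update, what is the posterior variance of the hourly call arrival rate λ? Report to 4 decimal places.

With a Gamma(shape α, rate β) prior, the Poisson likelihood is conjugate: the posterior is Gamma(α + ΣXᵢ, β + n).
Posterior: Gamma(α+S, β+n) = Gamma(14.91+16, 4.44+12) = Gamma(30.91, 16.44).
Var = α/β² = 30.91/16.44² = 0.1144.

0.1144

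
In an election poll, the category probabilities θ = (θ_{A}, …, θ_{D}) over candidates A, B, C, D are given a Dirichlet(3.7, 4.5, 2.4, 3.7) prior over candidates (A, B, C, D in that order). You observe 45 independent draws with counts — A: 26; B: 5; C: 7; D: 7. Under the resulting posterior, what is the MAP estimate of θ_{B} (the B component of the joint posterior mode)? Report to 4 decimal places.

The Dirichlet prior is conjugate to the Multinomial likelihood: each posterior αⱼ = prior αⱼ + observed count nⱼ.
Posterior concentration: (29.7, 9.5, 9.4, 10.7), total = 59.3.
Joint mode component: (α_{B}−1)/(Σα−K) = 8.5/55.3 = 0.1537.

0.1537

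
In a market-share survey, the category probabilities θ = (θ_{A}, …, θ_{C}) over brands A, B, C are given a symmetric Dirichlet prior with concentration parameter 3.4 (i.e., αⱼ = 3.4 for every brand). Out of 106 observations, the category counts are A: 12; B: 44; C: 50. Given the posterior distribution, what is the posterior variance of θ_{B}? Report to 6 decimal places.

The Dirichlet prior is conjugate to the Multinomial likelihood: each posterior αⱼ = prior αⱼ + observed count nⱼ.
Posterior concentration: (15.4, 47.4, 53.4), total = 116.2.
Var[θ_j] = α_j(Σα−α_j)/((Σα)²(Σα+1)) = 47.4·68.8/(116.2²·117.2) = 0.002061.

0.002061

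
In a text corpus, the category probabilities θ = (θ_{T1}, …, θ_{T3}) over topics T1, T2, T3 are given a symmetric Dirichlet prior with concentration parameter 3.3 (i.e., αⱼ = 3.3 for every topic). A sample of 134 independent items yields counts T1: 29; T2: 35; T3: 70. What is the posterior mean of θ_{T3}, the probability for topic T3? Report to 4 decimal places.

0.5094

The Dirichlet prior is conjugate to the Multinomial likelihood: each posterior αⱼ = prior αⱼ + observed count nⱼ.
Posterior concentration: (32.3, 38.3, 73.3), total = 143.9.
E[θ_{T3}|data] = α_{T3}/Σα = 73.3/143.9 = 0.5094.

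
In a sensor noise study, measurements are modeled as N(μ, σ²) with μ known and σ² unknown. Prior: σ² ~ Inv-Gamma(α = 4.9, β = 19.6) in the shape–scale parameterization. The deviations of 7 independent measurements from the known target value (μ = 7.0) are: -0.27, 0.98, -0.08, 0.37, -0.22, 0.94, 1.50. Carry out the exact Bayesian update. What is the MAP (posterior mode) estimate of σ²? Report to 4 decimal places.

2.3169

With known mean μ and an Inverse-Gamma(α, β) prior on σ², the Normal likelihood is conjugate: posterior is Inv-Gamma(α + n/2, β + Σ(xᵢ−μ)²/2).
Σ(xᵢ−μ)² = (-0.27)² + (0.98)² + (-0.08)² + (0.37)² + (-0.22)² + (0.94)² + (1.50)² = 4.3586.
Posterior: Inv-Gamma(4.9 + 7/2, 19.6 + 4.3586/2) = Inv-Gamma(8.40, 21.77930).
Mode = β/(α+1) = 21.77930/9.40 = 2.3169.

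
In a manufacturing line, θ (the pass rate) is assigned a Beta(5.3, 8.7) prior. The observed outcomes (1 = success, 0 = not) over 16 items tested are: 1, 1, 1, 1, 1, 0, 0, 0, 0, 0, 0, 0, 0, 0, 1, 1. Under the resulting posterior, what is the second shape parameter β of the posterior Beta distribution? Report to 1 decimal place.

The Beta prior is conjugate to a Binomial/Bernoulli likelihood; the update adds successes to α and failures to β.
Posterior: Beta(α+k, β+n−k) = Beta(5.3+7, 8.7+9) = Beta(12.3, 17.7).
Posterior β = 17.7.

17.7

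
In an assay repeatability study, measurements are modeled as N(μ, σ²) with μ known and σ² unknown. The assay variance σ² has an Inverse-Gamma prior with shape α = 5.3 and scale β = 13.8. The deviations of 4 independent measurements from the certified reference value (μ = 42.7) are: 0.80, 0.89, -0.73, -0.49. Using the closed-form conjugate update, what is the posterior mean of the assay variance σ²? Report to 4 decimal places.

2.3655

With known mean μ and an Inverse-Gamma(α, β) prior on σ², the Normal likelihood is conjugate: posterior is Inv-Gamma(α + n/2, β + Σ(xᵢ−μ)²/2).
Σ(xᵢ−μ)² = (0.80)² + (0.89)² + (-0.73)² + (-0.49)² = 2.2051.
Posterior: Inv-Gamma(5.3 + 4/2, 13.8 + 2.2051/2) = Inv-Gamma(7.30, 14.90255).
E[σ²|data] = β/(α−1) = 14.90255/6.30 = 2.3655.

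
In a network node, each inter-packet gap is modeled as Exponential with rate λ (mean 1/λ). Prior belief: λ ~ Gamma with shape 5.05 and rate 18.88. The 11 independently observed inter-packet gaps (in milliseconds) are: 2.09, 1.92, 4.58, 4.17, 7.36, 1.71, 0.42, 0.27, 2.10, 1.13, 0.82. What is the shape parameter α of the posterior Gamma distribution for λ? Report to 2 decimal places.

With a Gamma(shape α, rate β) prior on the exponential rate λ, the posterior after n observations with total T = Σxᵢ is Gamma(α+n, β+T).
Sum of observations T = 26.57 milliseconds; n = 11.
Posterior: Gamma(5.05+11, 18.88+26.57) = Gamma(16.05, 45.45).
Posterior α = 16.05.

16.05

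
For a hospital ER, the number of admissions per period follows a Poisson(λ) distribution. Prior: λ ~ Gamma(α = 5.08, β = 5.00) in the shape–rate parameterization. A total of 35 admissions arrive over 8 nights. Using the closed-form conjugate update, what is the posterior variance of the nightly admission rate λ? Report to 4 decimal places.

0.2372

With a Gamma(shape α, rate β) prior, the Poisson likelihood is conjugate: the posterior is Gamma(α + ΣXᵢ, β + n).
Posterior: Gamma(α+S, β+n) = Gamma(5.08+35, 5.00+8) = Gamma(40.08, 13.00).
Var = α/β² = 40.08/13.00² = 0.2372.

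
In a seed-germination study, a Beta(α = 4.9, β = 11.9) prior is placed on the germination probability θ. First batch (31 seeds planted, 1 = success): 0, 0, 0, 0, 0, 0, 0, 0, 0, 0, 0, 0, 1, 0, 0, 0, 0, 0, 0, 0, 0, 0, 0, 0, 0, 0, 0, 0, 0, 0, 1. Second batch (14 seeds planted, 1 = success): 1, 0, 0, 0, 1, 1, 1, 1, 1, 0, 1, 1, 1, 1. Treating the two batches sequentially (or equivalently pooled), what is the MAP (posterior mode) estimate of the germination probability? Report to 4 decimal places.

The Beta prior is conjugate to a Binomial/Bernoulli likelihood; the update adds successes to α and failures to β.
After batch 1: Beta(4.9+2, 11.9+29) = Beta(6.9, 40.9).
After batch 2: Beta(6.9+10, 40.9+4) = Beta(16.9, 44.9).
Mode of Beta(a,b) for a,b>1 is (a−1)/(a+b−2) = 15.9/59.8 = 0.2659.

0.2659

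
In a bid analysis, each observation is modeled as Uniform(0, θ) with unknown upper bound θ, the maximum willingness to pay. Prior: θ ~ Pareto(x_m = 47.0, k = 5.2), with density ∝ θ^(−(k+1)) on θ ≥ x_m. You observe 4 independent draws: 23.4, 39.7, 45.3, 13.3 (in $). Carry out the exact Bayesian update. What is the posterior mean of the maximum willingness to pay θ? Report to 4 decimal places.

A Pareto(scale x_m, shape k) prior on the upper bound θ of Uniform(0, θ) is conjugate: posterior is Pareto(max(x_m, max xᵢ), k + n).
Sample maximum = 45.3; prior scale x_m = 47.0 → posterior scale = max = 47.0.
Posterior shape = 5.2 + 4 = 9.2.
E[θ|data] = k·x_m/(k−1) = 9.2·47.0/8.2 = 52.7317.

52.7317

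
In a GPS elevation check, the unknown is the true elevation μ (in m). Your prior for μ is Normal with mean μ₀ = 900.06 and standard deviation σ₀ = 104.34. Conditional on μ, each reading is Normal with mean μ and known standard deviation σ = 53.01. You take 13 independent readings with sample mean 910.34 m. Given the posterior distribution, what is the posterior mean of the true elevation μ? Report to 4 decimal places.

For Normal data with known variance σ², a Normal(μ₀, σ₀²) prior on μ is conjugate. Posterior precision = 1/σ₀² + n/σ²; posterior mean is the precision-weighted average of μ₀ and x̄.
n·x̄ = 13·910.34 = 11834.42.
σ₀² = 104.34² = 10886.8356, σ² = 53.01² = 2810.0601; σ² + n·σ₀² = 2810.0601 + 13·10886.8356 = 144338.9229.
Posterior mean = (μ₀/σ₀² + n·x̄/σ²)/(1/σ₀² + n/σ²) = (σ²·μ₀ + σ₀²·n·x̄)/(σ² + n·σ₀²) = (2810.0601·900.06 + 10886.8356·11834.42)/144338.9229 = 131368607.654958/144338.9229 = 910.1399.

910.1399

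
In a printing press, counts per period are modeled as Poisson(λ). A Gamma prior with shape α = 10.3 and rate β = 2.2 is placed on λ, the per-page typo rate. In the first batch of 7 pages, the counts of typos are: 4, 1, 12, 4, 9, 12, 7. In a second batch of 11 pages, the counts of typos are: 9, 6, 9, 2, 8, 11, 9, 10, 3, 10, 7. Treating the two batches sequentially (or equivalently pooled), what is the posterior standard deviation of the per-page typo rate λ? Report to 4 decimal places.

0.5926

With a Gamma(shape α, rate β) prior, the Poisson likelihood is conjugate: the posterior is Gamma(α + ΣXᵢ, β + n).
Batch 1: sum of counts S = 49 over n = 7 pages.
After batch 1: Gamma(α+S, β+n) = Gamma(10.3+49, 2.2+7) = Gamma(59.3, 9.2).
Batch 2: sum of counts S = 84 over n = 11 pages.
After batch 2: Gamma(α+S, β+n) = Gamma(59.3+84, 9.2+11) = Gamma(143.3, 20.2).
SD = √α/β = √143.3/20.2 = 0.5926.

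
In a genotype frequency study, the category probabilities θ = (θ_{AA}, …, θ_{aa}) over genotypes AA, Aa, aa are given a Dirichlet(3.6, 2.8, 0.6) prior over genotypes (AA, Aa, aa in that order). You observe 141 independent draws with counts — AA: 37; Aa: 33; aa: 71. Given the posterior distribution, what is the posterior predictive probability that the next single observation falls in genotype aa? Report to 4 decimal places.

The Dirichlet prior is conjugate to the Multinomial likelihood: each posterior αⱼ = prior αⱼ + observed count nⱼ.
Posterior concentration: (40.6, 35.8, 71.6), total = 148.0.
P(next = aa | data) = α_{aa}/Σα = 0.4838.

0.4838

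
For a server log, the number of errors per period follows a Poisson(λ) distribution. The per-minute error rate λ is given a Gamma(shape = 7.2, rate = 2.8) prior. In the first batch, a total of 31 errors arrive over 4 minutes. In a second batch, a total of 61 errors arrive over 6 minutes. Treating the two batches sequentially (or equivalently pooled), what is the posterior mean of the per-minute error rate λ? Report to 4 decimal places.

7.7500

With a Gamma(shape α, rate β) prior, the Poisson likelihood is conjugate: the posterior is Gamma(α + ΣXᵢ, β + n).
After batch 1: Gamma(α+S, β+n) = Gamma(7.2+31, 2.8+4) = Gamma(38.2, 6.8).
After batch 2: Gamma(α+S, β+n) = Gamma(38.2+61, 6.8+6) = Gamma(99.2, 12.8).
Posterior mean = α/β = 99.2/12.8 = 7.7500.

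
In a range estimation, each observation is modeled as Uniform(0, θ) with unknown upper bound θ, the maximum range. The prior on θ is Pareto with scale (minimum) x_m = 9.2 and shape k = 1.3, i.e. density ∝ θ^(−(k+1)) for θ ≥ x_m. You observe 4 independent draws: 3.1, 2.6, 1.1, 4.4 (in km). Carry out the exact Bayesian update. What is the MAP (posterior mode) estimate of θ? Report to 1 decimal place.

9.2

A Pareto(scale x_m, shape k) prior on the upper bound θ of Uniform(0, θ) is conjugate: posterior is Pareto(max(x_m, max xᵢ), k + n).
Sample maximum = 4.4; prior scale x_m = 9.2 → posterior scale = max = 9.2.
Posterior shape = 1.3 + 4 = 5.3.
The Pareto density is decreasing on [x_m, ∞), so the mode is x_m = 9.2.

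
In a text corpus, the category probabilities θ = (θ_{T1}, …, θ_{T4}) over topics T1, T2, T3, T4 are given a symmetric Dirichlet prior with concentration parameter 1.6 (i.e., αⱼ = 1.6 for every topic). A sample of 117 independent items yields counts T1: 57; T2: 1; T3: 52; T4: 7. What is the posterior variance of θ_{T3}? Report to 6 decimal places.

The Dirichlet prior is conjugate to the Multinomial likelihood: each posterior αⱼ = prior αⱼ + observed count nⱼ.
Posterior concentration: (58.6, 2.6, 53.6, 8.6), total = 123.4.
Var[θ_j] = α_j(Σα−α_j)/((Σα)²(Σα+1)) = 53.6·69.8/(123.4²·124.4) = 0.001975.

0.001975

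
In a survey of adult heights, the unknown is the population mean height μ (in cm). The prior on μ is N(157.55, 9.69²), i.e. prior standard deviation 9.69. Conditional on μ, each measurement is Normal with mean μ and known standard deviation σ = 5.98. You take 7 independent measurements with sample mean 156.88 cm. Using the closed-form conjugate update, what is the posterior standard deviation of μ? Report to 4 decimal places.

For Normal data with known variance σ², a Normal(μ₀, σ₀²) prior on μ is conjugate. Posterior precision = 1/σ₀² + n/σ²; posterior mean is the precision-weighted average of μ₀ and x̄.
σ₀² = 9.69² = 93.8961, σ² = 5.98² = 35.7604; σ² + n·σ₀² = 35.7604 + 7·93.8961 = 693.0331.
Posterior precision = 1/σ₀² + n/σ² = 1/93.8961 + 7/35.7604 = (σ² + n·σ₀²)/(σ₀²σ²) = 693.0331/(93.8961·35.7604); posterior variance σₙ² = σ₀²σ²/(σ² + n·σ₀²) = 93.8961·35.7604/693.0331 = 4.845024.
Posterior SD = √σₙ² = √(93.8961·35.7604/693.0331) = 2.2011.

2.2011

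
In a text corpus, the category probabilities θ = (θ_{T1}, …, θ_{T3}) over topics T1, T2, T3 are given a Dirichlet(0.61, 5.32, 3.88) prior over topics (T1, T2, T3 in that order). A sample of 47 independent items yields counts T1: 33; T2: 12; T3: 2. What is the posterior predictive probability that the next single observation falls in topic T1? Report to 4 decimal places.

The Dirichlet prior is conjugate to the Multinomial likelihood: each posterior αⱼ = prior αⱼ + observed count nⱼ.
Posterior concentration: (33.61, 17.32, 5.88), total = 56.81.
P(next = T1 | data) = α_{T1}/Σα = 0.5916.

0.5916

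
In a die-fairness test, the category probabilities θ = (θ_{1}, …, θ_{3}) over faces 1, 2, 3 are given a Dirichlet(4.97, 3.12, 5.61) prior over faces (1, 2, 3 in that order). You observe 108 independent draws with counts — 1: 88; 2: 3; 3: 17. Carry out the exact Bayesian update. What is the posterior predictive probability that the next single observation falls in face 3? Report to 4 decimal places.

The Dirichlet prior is conjugate to the Multinomial likelihood: each posterior αⱼ = prior αⱼ + observed count nⱼ.
Posterior concentration: (92.97, 6.12, 22.61), total = 121.70.
P(next = 3 | data) = α_{3}/Σα = 0.1858.

0.1858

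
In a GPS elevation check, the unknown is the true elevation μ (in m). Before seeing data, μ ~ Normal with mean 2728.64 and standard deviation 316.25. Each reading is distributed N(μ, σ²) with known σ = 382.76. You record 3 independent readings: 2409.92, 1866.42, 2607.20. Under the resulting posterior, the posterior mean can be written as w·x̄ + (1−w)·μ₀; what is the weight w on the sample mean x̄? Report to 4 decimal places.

0.6719

For Normal data with known variance σ², a Normal(μ₀, σ₀²) prior on μ is conjugate. Posterior precision = 1/σ₀² + n/σ²; posterior mean is the precision-weighted average of μ₀ and x̄.
σ₀² = 316.25² = 100014.0625, σ² = 382.76² = 146505.2176. Prior precision 1/σ₀² = 1/100014.0625; data precision n/σ² = 3/146505.2176.
w = (n/σ²)/(1/σ₀² + n/σ²) = n·σ₀²/(σ² + n·σ₀²) = 3·100014.0625/(146505.2176 + 3·100014.0625) = 300042.1875/446547.4051 = 0.6719.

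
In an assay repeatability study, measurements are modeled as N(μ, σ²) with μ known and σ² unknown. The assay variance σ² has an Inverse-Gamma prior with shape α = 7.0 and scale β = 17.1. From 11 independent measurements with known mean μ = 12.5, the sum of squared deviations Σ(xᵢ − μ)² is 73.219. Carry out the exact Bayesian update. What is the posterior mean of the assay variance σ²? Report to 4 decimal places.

4.6704

With known mean μ and an Inverse-Gamma(α, β) prior on σ², the Normal likelihood is conjugate: posterior is Inv-Gamma(α + n/2, β + Σ(xᵢ−μ)²/2).
Posterior: Inv-Gamma(7.0 + 11/2, 17.1 + 73.219/2) = Inv-Gamma(12.50, 53.7095).
E[σ²|data] = β/(α−1) = 53.7095/11.50 = 4.6704.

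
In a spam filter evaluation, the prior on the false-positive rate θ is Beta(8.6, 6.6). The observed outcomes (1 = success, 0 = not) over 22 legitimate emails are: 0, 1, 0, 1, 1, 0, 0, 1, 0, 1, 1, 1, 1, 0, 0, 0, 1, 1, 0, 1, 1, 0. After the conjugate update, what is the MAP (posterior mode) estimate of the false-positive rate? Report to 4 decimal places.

0.5568

The Beta prior is conjugate to a Binomial/Bernoulli likelihood; the update adds successes to α and failures to β.
Posterior: Beta(α+k, β+n−k) = Beta(8.6+12, 6.6+10) = Beta(20.6, 16.6).
Mode of Beta(a,b) for a,b>1 is (a−1)/(a+b−2) = 19.6/35.2 = 0.5568.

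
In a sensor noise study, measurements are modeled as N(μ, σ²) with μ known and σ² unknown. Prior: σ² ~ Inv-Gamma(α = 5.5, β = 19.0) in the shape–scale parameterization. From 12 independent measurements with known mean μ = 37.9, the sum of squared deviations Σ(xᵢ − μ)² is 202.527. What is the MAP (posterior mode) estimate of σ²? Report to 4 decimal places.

9.6211

With known mean μ and an Inverse-Gamma(α, β) prior on σ², the Normal likelihood is conjugate: posterior is Inv-Gamma(α + n/2, β + Σ(xᵢ−μ)²/2).
Posterior: Inv-Gamma(5.5 + 12/2, 19.0 + 202.527/2) = Inv-Gamma(11.50, 120.2635).
Mode = β/(α+1) = 120.2635/12.50 = 9.6211.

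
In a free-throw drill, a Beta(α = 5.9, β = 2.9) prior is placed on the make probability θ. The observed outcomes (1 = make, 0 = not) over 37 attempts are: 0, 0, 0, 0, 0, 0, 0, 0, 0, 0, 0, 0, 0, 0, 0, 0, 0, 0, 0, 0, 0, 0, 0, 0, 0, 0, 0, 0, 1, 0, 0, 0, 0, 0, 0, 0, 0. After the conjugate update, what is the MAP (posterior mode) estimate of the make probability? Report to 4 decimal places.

0.1347

The Beta prior is conjugate to a Binomial/Bernoulli likelihood; the update adds successes to α and failures to β.
Posterior: Beta(α+k, β+n−k) = Beta(5.9+1, 2.9+36) = Beta(6.9, 38.9).
Mode of Beta(a,b) for a,b>1 is (a−1)/(a+b−2) = 5.9/43.8 = 0.1347.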